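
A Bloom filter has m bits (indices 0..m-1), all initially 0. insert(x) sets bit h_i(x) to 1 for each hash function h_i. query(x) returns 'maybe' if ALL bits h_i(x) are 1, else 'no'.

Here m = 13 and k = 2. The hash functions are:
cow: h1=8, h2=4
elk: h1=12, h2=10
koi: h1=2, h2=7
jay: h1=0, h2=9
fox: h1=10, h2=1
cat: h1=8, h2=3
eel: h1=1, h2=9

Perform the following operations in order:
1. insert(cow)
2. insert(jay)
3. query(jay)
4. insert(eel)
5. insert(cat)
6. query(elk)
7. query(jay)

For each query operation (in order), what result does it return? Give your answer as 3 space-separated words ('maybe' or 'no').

Answer: maybe no maybe

Derivation:
Start: bits=0000000000000
Op 1: insert cow -> sets bits 4 8 -> bits=0000100010000
Op 2: insert jay -> sets bits 0 9 -> bits=1000100011000
Op 3: query jay -> checks bit0=1, bit9=1 (all 1) -> maybe
Op 4: insert eel -> sets bits 1 9 -> bits=1100100011000
Op 5: insert cat -> sets bits 3 8 -> bits=1101100011000
Op 6: query elk -> checks bit10=0, bit12=0 (has a 0) -> no
Op 7: query jay -> checks bit0=1, bit9=1 (all 1) -> maybe
Query results in order: maybe no maybe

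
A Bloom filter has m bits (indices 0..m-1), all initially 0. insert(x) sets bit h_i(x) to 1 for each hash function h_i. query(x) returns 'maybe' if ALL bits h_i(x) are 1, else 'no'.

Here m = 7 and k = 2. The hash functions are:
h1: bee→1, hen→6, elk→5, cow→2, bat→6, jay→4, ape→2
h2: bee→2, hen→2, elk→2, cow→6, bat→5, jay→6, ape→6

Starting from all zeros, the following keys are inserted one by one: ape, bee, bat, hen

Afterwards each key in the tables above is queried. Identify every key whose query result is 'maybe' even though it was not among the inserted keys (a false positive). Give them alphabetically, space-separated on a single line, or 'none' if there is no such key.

Start: bits=0000000
After insert 'ape': sets bits 2 6 -> bits=0010001
After insert 'bee': sets bits 1 2 -> bits=0110001
After insert 'bat': sets bits 5 6 -> bits=0110011
After insert 'hen': sets bits 2 6 -> bits=0110011
Not inserted: cow elk jay — query each against bits=0110011:
query cow: checks bit2=1, bit6=1 (all 1) -> maybe => FALSE POSITIVE
query elk: checks bit2=1, bit5=1 (all 1) -> maybe => FALSE POSITIVE
query jay: checks bit4=0, bit6=1 (has a 0) -> no => not a false positive
False positives (alphabetical): cow elk

Answer: cow elk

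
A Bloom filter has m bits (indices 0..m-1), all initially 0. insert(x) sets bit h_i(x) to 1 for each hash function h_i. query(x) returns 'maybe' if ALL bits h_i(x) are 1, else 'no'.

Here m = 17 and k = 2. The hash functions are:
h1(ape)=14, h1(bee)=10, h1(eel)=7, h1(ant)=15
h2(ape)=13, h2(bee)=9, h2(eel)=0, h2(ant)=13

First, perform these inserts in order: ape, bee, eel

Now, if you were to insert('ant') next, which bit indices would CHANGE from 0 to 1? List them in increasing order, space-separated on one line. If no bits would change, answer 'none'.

Start: bits=00000000000000000
After insert 'ape': sets bits 13 14 -> bits=00000000000001100
After insert 'bee': sets bits 9 10 -> bits=00000000011001100
After insert 'eel': sets bits 0 7 -> bits=10000001011001100
insert 'ant' would touch bits 13 15; currently bit13=1, bit15=0
Bits that are 0 among those (would change 0->1): 15

Answer: 15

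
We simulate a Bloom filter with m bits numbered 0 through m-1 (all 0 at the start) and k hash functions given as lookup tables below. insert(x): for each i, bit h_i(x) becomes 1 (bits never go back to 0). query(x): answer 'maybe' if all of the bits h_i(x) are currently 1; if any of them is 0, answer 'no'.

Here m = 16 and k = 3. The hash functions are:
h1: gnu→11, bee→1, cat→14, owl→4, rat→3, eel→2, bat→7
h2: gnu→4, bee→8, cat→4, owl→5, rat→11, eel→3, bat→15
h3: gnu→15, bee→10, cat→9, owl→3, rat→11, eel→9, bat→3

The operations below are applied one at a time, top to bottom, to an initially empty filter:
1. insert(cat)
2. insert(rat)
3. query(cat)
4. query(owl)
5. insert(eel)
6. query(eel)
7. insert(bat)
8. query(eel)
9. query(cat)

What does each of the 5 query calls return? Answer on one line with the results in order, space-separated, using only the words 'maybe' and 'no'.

Start: bits=0000000000000000
Op 1: insert cat -> sets bits 4 9 14 -> bits=0000100001000010
Op 2: insert rat -> sets bits 3 11 -> bits=0001100001010010
Op 3: query cat -> checks bit4=1, bit9=1, bit14=1 (all 1) -> maybe
Op 4: query owl -> checks bit3=1, bit4=1, bit5=0 (has a 0) -> no
Op 5: insert eel -> sets bits 2 3 9 -> bits=0011100001010010
Op 6: query eel -> checks bit2=1, bit3=1, bit9=1 (all 1) -> maybe
Op 7: insert bat -> sets bits 3 7 15 -> bits=0011100101010011
Op 8: query eel -> checks bit2=1, bit3=1, bit9=1 (all 1) -> maybe
Op 9: query cat -> checks bit4=1, bit9=1, bit14=1 (all 1) -> maybe
Query results in order: maybe no maybe maybe maybe

Answer: maybe no maybe maybe maybe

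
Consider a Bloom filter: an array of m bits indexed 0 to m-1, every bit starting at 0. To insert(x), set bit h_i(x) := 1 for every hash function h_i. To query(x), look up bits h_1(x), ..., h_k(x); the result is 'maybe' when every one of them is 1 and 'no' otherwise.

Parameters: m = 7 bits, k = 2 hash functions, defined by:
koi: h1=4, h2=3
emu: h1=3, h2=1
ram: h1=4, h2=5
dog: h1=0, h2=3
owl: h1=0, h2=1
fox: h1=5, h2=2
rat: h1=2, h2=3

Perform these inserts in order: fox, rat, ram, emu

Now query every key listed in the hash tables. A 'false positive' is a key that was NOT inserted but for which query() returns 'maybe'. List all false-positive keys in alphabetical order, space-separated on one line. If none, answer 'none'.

Start: bits=0000000
After insert 'fox': sets bits 2 5 -> bits=0010010
After insert 'rat': sets bits 2 3 -> bits=0011010
After insert 'ram': sets bits 4 5 -> bits=0011110
After insert 'emu': sets bits 1 3 -> bits=0111110
Not inserted: dog koi owl — query each against bits=0111110:
query dog: checks bit0=0, bit3=1 (has a 0) -> no => not a false positive
query koi: checks bit3=1, bit4=1 (all 1) -> maybe => FALSE POSITIVE
query owl: checks bit0=0, bit1=1 (has a 0) -> no => not a false positive
False positives (alphabetical): koi

Answer: koi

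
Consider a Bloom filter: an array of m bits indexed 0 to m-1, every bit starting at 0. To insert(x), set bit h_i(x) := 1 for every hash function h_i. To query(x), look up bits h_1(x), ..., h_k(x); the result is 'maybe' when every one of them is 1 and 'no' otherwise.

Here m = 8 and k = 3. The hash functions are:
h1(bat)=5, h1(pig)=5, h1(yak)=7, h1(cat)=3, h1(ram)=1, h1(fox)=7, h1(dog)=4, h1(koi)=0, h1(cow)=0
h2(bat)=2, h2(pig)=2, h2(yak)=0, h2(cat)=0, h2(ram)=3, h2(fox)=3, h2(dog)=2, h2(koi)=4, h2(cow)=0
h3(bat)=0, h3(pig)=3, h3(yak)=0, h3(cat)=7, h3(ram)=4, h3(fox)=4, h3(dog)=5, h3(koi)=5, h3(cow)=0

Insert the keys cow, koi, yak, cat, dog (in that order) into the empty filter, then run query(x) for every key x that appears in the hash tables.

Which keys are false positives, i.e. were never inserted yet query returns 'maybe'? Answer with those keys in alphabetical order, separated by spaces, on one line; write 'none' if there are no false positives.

Answer: bat fox pig

Derivation:
Start: bits=00000000
After insert 'cow': sets bits 0 -> bits=10000000
After insert 'koi': sets bits 0 4 5 -> bits=10001100
After insert 'yak': sets bits 0 7 -> bits=10001101
After insert 'cat': sets bits 0 3 7 -> bits=10011101
After insert 'dog': sets bits 2 4 5 -> bits=10111101
Not inserted: bat fox pig ram — query each against bits=10111101:
query bat: checks bit0=1, bit2=1, bit5=1 (all 1) -> maybe => FALSE POSITIVE
query fox: checks bit3=1, bit4=1, bit7=1 (all 1) -> maybe => FALSE POSITIVE
query pig: checks bit2=1, bit3=1, bit5=1 (all 1) -> maybe => FALSE POSITIVE
query ram: checks bit1=0, bit3=1, bit4=1 (has a 0) -> no => not a false positive
False positives (alphabetical): bat fox pig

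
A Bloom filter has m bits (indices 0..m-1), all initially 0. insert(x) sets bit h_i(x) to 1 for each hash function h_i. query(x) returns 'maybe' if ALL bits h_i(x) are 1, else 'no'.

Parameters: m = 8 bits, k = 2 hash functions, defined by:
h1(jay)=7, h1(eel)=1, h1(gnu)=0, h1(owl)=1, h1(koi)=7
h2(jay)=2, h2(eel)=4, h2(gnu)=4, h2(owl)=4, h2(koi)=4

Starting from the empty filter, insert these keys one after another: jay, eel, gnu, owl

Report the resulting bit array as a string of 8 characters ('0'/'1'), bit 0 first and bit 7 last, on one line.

Answer: 11101001

Derivation:
Start: bits=00000000
After insert 'jay': sets bits 2 7 -> bits=00100001
After insert 'eel': sets bits 1 4 -> bits=01101001
After insert 'gnu': sets bits 0 4 -> bits=11101001
After insert 'owl': sets bits 1 4 -> bits=11101001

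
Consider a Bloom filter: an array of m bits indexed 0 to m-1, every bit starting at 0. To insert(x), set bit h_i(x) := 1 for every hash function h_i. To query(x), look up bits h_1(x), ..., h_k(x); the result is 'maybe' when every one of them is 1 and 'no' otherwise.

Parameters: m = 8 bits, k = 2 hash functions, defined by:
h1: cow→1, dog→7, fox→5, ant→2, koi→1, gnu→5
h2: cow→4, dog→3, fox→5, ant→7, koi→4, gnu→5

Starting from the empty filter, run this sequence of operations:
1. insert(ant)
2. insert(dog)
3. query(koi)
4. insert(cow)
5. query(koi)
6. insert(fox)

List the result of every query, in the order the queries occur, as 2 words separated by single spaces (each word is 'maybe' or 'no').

Answer: no maybe

Derivation:
Start: bits=00000000
Op 1: insert ant -> sets bits 2 7 -> bits=00100001
Op 2: insert dog -> sets bits 3 7 -> bits=00110001
Op 3: query koi -> checks bit1=0, bit4=0 (has a 0) -> no
Op 4: insert cow -> sets bits 1 4 -> bits=01111001
Op 5: query koi -> checks bit1=1, bit4=1 (all 1) -> maybe
Op 6: insert fox -> sets bits 5 -> bits=01111101
Query results in order: no maybe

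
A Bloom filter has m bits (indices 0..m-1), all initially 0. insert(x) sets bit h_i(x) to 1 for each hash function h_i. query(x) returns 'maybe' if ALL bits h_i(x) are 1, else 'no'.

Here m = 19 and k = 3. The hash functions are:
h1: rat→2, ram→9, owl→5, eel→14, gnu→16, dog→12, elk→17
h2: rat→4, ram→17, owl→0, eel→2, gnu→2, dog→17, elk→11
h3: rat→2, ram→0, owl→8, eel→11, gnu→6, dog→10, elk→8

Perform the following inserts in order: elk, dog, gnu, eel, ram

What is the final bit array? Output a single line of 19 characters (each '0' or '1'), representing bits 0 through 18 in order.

Answer: 1010001011111010110

Derivation:
Start: bits=0000000000000000000
After insert 'elk': sets bits 8 11 17 -> bits=0000000010010000010
After insert 'dog': sets bits 10 12 17 -> bits=0000000010111000010
After insert 'gnu': sets bits 2 6 16 -> bits=0010001010111000110
After insert 'eel': sets bits 2 11 14 -> bits=0010001010111010110
After insert 'ram': sets bits 0 9 17 -> bits=1010001011111010110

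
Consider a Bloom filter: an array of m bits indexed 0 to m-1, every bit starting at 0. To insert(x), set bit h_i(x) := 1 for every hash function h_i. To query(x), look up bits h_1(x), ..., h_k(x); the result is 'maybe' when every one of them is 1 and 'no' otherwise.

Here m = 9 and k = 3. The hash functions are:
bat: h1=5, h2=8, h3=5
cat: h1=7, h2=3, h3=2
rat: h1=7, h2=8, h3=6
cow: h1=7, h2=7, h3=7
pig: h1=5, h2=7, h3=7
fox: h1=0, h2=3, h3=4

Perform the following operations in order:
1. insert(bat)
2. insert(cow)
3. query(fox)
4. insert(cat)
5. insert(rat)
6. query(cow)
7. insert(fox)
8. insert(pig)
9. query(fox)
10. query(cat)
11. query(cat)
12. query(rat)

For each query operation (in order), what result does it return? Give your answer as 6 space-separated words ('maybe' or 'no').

Answer: no maybe maybe maybe maybe maybe

Derivation:
Start: bits=000000000
Op 1: insert bat -> sets bits 5 8 -> bits=000001001
Op 2: insert cow -> sets bits 7 -> bits=000001011
Op 3: query fox -> checks bit0=0, bit3=0, bit4=0 (has a 0) -> no
Op 4: insert cat -> sets bits 2 3 7 -> bits=001101011
Op 5: insert rat -> sets bits 6 7 8 -> bits=001101111
Op 6: query cow -> checks bit7=1 (all 1) -> maybe
Op 7: insert fox -> sets bits 0 3 4 -> bits=101111111
Op 8: insert pig -> sets bits 5 7 -> bits=101111111
Op 9: query fox -> checks bit0=1, bit3=1, bit4=1 (all 1) -> maybe
Op 10: query cat -> checks bit2=1, bit3=1, bit7=1 (all 1) -> maybe
Op 11: query cat -> checks bit2=1, bit3=1, bit7=1 (all 1) -> maybe
Op 12: query rat -> checks bit6=1, bit7=1, bit8=1 (all 1) -> maybe
Query results in order: no maybe maybe maybe maybe maybe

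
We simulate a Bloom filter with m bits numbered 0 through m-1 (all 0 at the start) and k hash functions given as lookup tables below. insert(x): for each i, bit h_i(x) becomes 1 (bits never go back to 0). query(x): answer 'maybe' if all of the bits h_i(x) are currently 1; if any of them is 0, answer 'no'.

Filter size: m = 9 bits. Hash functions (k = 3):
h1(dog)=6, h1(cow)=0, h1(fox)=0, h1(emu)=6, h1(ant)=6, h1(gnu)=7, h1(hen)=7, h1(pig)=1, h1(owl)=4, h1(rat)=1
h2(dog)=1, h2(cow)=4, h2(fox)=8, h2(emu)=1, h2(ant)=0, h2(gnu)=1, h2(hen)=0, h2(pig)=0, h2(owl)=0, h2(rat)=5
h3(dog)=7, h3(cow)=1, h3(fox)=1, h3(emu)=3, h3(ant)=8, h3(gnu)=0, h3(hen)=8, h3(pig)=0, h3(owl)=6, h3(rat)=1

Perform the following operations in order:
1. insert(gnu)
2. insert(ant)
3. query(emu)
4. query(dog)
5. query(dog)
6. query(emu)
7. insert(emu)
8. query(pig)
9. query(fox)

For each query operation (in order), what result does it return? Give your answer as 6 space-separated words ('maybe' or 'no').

Answer: no maybe maybe no maybe maybe

Derivation:
Start: bits=000000000
Op 1: insert gnu -> sets bits 0 1 7 -> bits=110000010
Op 2: insert ant -> sets bits 0 6 8 -> bits=110000111
Op 3: query emu -> checks bit1=1, bit3=0, bit6=1 (has a 0) -> no
Op 4: query dog -> checks bit1=1, bit6=1, bit7=1 (all 1) -> maybe
Op 5: query dog -> checks bit1=1, bit6=1, bit7=1 (all 1) -> maybe
Op 6: query emu -> checks bit1=1, bit3=0, bit6=1 (has a 0) -> no
Op 7: insert emu -> sets bits 1 3 6 -> bits=110100111
Op 8: query pig -> checks bit0=1, bit1=1 (all 1) -> maybe
Op 9: query fox -> checks bit0=1, bit1=1, bit8=1 (all 1) -> maybe
Query results in order: no maybe maybe no maybe maybe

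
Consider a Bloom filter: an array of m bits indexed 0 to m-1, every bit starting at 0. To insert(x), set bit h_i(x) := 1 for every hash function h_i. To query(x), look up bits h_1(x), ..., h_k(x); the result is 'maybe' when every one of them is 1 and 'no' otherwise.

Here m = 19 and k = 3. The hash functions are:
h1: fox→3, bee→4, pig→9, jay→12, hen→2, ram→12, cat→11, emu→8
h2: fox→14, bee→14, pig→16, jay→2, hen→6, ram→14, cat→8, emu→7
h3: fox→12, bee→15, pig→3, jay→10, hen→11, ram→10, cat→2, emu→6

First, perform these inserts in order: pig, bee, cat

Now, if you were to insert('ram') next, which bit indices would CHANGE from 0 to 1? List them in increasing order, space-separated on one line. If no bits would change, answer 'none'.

Start: bits=0000000000000000000
After insert 'pig': sets bits 3 9 16 -> bits=0001000001000000100
After insert 'bee': sets bits 4 14 15 -> bits=0001100001000011100
After insert 'cat': sets bits 2 8 11 -> bits=0011100011010011100
insert 'ram' would touch bits 10 12 14; currently bit10=0, bit12=0, bit14=1
Bits that are 0 among those (would change 0->1): 10 12

Answer: 10 12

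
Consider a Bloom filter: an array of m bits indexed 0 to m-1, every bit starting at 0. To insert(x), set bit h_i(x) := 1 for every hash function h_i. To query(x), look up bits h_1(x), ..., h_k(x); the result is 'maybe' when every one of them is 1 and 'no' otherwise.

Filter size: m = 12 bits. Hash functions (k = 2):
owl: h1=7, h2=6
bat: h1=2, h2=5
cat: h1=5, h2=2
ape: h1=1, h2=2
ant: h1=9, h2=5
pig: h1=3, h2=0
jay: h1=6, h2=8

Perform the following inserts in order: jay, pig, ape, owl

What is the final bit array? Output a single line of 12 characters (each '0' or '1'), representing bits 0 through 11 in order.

Answer: 111100111000

Derivation:
Start: bits=000000000000
After insert 'jay': sets bits 6 8 -> bits=000000101000
After insert 'pig': sets bits 0 3 -> bits=100100101000
After insert 'ape': sets bits 1 2 -> bits=111100101000
After insert 'owl': sets bits 6 7 -> bits=111100111000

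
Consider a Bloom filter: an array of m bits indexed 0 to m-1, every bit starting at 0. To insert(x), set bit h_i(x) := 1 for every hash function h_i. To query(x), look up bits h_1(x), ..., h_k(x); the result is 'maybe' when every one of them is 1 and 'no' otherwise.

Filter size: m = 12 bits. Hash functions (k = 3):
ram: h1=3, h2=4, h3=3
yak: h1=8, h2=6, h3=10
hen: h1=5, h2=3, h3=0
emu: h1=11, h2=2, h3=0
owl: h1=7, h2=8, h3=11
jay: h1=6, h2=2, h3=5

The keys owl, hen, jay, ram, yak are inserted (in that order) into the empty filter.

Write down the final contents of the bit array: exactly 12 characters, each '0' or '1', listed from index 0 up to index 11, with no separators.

Answer: 101111111011

Derivation:
Start: bits=000000000000
After insert 'owl': sets bits 7 8 11 -> bits=000000011001
After insert 'hen': sets bits 0 3 5 -> bits=100101011001
After insert 'jay': sets bits 2 5 6 -> bits=101101111001
After insert 'ram': sets bits 3 4 -> bits=101111111001
After insert 'yak': sets bits 6 8 10 -> bits=101111111011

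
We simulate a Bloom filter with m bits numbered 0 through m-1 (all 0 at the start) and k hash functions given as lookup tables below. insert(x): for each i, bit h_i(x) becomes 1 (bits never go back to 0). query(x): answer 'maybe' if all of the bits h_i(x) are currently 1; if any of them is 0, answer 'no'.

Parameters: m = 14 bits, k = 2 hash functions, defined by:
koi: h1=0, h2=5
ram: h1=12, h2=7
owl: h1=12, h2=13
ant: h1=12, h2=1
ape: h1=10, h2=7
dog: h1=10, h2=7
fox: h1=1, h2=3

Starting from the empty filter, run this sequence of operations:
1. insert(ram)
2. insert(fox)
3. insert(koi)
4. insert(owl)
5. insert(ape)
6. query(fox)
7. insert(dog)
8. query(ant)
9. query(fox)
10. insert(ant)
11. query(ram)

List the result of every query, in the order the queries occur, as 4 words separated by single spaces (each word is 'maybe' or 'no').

Answer: maybe maybe maybe maybe

Derivation:
Start: bits=00000000000000
Op 1: insert ram -> sets bits 7 12 -> bits=00000001000010
Op 2: insert fox -> sets bits 1 3 -> bits=01010001000010
Op 3: insert koi -> sets bits 0 5 -> bits=11010101000010
Op 4: insert owl -> sets bits 12 13 -> bits=11010101000011
Op 5: insert ape -> sets bits 7 10 -> bits=11010101001011
Op 6: query fox -> checks bit1=1, bit3=1 (all 1) -> maybe
Op 7: insert dog -> sets bits 7 10 -> bits=11010101001011
Op 8: query ant -> checks bit1=1, bit12=1 (all 1) -> maybe
Op 9: query fox -> checks bit1=1, bit3=1 (all 1) -> maybe
Op 10: insert ant -> sets bits 1 12 -> bits=11010101001011
Op 11: query ram -> checks bit7=1, bit12=1 (all 1) -> maybe
Query results in order: maybe maybe maybe maybe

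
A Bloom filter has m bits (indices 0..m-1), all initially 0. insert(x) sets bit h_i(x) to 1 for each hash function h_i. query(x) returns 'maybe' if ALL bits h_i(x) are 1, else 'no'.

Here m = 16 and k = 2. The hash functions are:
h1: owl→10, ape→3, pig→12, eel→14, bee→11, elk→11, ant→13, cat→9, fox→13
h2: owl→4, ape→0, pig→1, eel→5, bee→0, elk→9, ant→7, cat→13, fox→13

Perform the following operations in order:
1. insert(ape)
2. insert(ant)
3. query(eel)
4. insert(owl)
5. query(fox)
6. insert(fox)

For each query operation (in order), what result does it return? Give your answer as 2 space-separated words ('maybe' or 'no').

Answer: no maybe

Derivation:
Start: bits=0000000000000000
Op 1: insert ape -> sets bits 0 3 -> bits=1001000000000000
Op 2: insert ant -> sets bits 7 13 -> bits=1001000100000100
Op 3: query eel -> checks bit5=0, bit14=0 (has a 0) -> no
Op 4: insert owl -> sets bits 4 10 -> bits=1001100100100100
Op 5: query fox -> checks bit13=1 (all 1) -> maybe
Op 6: insert fox -> sets bits 13 -> bits=1001100100100100
Query results in order: no maybe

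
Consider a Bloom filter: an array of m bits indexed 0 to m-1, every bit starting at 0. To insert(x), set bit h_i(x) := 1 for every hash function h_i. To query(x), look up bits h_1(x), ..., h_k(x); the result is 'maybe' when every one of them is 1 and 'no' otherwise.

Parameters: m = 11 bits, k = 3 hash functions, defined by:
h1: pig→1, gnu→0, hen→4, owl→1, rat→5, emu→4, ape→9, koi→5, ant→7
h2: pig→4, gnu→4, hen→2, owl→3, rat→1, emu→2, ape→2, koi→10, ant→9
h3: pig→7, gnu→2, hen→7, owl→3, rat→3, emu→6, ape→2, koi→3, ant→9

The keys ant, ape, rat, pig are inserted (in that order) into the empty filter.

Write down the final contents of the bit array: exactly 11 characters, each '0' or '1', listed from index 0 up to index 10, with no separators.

Answer: 01111101010

Derivation:
Start: bits=00000000000
After insert 'ant': sets bits 7 9 -> bits=00000001010
After insert 'ape': sets bits 2 9 -> bits=00100001010
After insert 'rat': sets bits 1 3 5 -> bits=01110101010
After insert 'pig': sets bits 1 4 7 -> bits=01111101010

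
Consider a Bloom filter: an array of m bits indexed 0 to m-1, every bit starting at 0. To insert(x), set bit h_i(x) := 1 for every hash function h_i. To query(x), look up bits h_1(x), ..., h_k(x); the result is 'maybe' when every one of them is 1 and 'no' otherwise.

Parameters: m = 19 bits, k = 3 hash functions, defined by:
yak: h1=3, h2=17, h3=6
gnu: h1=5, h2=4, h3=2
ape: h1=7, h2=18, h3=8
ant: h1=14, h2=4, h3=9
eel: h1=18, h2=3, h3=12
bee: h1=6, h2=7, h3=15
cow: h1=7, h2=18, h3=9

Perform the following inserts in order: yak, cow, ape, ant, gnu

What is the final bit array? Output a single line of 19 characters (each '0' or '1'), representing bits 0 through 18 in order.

Answer: 0011111111000010011

Derivation:
Start: bits=0000000000000000000
After insert 'yak': sets bits 3 6 17 -> bits=0001001000000000010
After insert 'cow': sets bits 7 9 18 -> bits=0001001101000000011
After insert 'ape': sets bits 7 8 18 -> bits=0001001111000000011
After insert 'ant': sets bits 4 9 14 -> bits=0001101111000010011
After insert 'gnu': sets bits 2 4 5 -> bits=0011111111000010011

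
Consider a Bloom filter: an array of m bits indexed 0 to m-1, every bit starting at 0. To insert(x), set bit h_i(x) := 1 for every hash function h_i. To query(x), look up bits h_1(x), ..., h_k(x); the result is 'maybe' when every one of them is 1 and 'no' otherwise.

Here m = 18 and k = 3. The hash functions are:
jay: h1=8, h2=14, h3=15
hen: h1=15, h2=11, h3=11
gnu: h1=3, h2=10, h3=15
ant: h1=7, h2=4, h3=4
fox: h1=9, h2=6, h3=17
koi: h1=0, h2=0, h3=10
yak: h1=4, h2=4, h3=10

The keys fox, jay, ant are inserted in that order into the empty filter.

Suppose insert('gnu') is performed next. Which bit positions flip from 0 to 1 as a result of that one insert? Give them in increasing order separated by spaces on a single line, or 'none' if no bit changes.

Answer: 3 10

Derivation:
Start: bits=000000000000000000
After insert 'fox': sets bits 6 9 17 -> bits=000000100100000001
After insert 'jay': sets bits 8 14 15 -> bits=000000101100001101
After insert 'ant': sets bits 4 7 -> bits=000010111100001101
insert 'gnu' would touch bits 3 10 15; currently bit3=0, bit10=0, bit15=1
Bits that are 0 among those (would change 0->1): 3 10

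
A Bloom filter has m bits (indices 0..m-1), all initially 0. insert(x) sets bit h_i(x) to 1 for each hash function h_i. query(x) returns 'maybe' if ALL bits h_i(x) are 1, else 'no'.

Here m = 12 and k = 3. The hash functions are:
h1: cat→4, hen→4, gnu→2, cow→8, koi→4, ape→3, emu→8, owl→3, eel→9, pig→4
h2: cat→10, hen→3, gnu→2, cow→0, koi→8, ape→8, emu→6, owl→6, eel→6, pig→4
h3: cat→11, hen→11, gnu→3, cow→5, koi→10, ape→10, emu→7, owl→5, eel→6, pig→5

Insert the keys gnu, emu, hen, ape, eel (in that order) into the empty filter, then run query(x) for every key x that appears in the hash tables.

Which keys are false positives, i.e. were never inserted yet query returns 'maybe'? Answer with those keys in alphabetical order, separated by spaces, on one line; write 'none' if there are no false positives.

Start: bits=000000000000
After insert 'gnu': sets bits 2 3 -> bits=001100000000
After insert 'emu': sets bits 6 7 8 -> bits=001100111000
After insert 'hen': sets bits 3 4 11 -> bits=001110111001
After insert 'ape': sets bits 3 8 10 -> bits=001110111011
After insert 'eel': sets bits 6 9 -> bits=001110111111
Not inserted: cat cow koi owl pig — query each against bits=001110111111:
query cat: checks bit4=1, bit10=1, bit11=1 (all 1) -> maybe => FALSE POSITIVE
query cow: checks bit0=0, bit5=0, bit8=1 (has a 0) -> no => not a false positive
query koi: checks bit4=1, bit8=1, bit10=1 (all 1) -> maybe => FALSE POSITIVE
query owl: checks bit3=1, bit5=0, bit6=1 (has a 0) -> no => not a false positive
query pig: checks bit4=1, bit5=0 (has a 0) -> no => not a false positive
False positives (alphabetical): cat koi

Answer: cat koi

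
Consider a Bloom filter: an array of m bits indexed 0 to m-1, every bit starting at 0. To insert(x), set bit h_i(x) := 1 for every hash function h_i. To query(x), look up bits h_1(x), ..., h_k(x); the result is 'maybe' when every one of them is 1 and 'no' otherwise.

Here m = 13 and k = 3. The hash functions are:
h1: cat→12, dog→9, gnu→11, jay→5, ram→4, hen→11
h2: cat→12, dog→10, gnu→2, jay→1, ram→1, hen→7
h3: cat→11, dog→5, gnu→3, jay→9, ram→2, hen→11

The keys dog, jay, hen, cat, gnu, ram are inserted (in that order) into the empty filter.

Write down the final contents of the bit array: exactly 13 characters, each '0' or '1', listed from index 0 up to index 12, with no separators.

Answer: 0111110101111

Derivation:
Start: bits=0000000000000
After insert 'dog': sets bits 5 9 10 -> bits=0000010001100
After insert 'jay': sets bits 1 5 9 -> bits=0100010001100
After insert 'hen': sets bits 7 11 -> bits=0100010101110
After insert 'cat': sets bits 11 12 -> bits=0100010101111
After insert 'gnu': sets bits 2 3 11 -> bits=0111010101111
After insert 'ram': sets bits 1 2 4 -> bits=0111110101111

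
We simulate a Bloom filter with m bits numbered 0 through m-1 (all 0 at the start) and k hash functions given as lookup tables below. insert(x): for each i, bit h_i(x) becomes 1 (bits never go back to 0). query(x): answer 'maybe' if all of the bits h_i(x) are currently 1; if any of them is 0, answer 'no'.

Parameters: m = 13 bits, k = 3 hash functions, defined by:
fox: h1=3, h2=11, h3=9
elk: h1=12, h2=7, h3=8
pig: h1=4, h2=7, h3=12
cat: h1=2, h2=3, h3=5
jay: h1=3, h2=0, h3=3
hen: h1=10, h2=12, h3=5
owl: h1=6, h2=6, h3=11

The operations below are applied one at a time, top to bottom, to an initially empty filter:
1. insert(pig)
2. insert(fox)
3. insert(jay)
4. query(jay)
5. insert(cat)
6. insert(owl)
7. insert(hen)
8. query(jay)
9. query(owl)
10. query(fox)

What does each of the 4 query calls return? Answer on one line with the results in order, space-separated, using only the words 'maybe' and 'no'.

Answer: maybe maybe maybe maybe

Derivation:
Start: bits=0000000000000
Op 1: insert pig -> sets bits 4 7 12 -> bits=0000100100001
Op 2: insert fox -> sets bits 3 9 11 -> bits=0001100101011
Op 3: insert jay -> sets bits 0 3 -> bits=1001100101011
Op 4: query jay -> checks bit0=1, bit3=1 (all 1) -> maybe
Op 5: insert cat -> sets bits 2 3 5 -> bits=1011110101011
Op 6: insert owl -> sets bits 6 11 -> bits=1011111101011
Op 7: insert hen -> sets bits 5 10 12 -> bits=1011111101111
Op 8: query jay -> checks bit0=1, bit3=1 (all 1) -> maybe
Op 9: query owl -> checks bit6=1, bit11=1 (all 1) -> maybe
Op 10: query fox -> checks bit3=1, bit9=1, bit11=1 (all 1) -> maybe
Query results in order: maybe maybe maybe maybe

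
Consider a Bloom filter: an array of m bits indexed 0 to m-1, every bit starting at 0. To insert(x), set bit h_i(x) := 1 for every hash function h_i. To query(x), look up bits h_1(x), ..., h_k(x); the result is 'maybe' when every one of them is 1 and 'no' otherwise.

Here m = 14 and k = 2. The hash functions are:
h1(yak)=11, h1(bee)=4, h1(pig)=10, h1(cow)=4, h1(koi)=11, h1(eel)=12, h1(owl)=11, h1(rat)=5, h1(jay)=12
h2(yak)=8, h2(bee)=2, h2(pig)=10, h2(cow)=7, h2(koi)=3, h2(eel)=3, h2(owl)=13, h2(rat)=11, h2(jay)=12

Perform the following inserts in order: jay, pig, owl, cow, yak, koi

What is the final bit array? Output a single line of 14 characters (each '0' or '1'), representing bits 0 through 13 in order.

Answer: 00011001101111

Derivation:
Start: bits=00000000000000
After insert 'jay': sets bits 12 -> bits=00000000000010
After insert 'pig': sets bits 10 -> bits=00000000001010
After insert 'owl': sets bits 11 13 -> bits=00000000001111
After insert 'cow': sets bits 4 7 -> bits=00001001001111
After insert 'yak': sets bits 8 11 -> bits=00001001101111
After insert 'koi': sets bits 3 11 -> bits=00011001101111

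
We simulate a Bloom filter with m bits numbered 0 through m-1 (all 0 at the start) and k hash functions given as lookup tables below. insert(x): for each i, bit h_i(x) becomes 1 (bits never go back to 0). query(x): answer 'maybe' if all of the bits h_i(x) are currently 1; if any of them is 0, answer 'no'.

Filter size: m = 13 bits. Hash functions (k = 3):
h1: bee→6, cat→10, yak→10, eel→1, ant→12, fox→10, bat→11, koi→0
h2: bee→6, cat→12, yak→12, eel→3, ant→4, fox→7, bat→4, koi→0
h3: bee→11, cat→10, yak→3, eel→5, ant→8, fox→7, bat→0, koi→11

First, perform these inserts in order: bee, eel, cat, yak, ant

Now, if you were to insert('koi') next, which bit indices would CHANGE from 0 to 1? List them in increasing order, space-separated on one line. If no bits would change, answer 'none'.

Start: bits=0000000000000
After insert 'bee': sets bits 6 11 -> bits=0000001000010
After insert 'eel': sets bits 1 3 5 -> bits=0101011000010
After insert 'cat': sets bits 10 12 -> bits=0101011000111
After insert 'yak': sets bits 3 10 12 -> bits=0101011000111
After insert 'ant': sets bits 4 8 12 -> bits=0101111010111
insert 'koi' would touch bits 0 11; currently bit0=0, bit11=1
Bits that are 0 among those (would change 0->1): 0

Answer: 0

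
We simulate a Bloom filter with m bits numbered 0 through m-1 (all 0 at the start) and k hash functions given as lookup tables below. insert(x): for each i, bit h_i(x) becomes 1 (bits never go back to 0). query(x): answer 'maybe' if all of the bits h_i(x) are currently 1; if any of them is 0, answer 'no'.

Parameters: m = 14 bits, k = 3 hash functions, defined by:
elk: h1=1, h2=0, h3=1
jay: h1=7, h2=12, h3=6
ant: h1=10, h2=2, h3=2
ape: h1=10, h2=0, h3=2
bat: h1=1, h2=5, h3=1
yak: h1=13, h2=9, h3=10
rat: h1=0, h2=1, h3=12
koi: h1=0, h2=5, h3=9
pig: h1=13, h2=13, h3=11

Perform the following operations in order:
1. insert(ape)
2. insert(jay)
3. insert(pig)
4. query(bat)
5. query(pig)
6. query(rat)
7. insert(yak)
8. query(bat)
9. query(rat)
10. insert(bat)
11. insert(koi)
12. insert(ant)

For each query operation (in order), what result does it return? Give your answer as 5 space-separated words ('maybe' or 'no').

Answer: no maybe no no no

Derivation:
Start: bits=00000000000000
Op 1: insert ape -> sets bits 0 2 10 -> bits=10100000001000
Op 2: insert jay -> sets bits 6 7 12 -> bits=10100011001010
Op 3: insert pig -> sets bits 11 13 -> bits=10100011001111
Op 4: query bat -> checks bit1=0, bit5=0 (has a 0) -> no
Op 5: query pig -> checks bit11=1, bit13=1 (all 1) -> maybe
Op 6: query rat -> checks bit0=1, bit1=0, bit12=1 (has a 0) -> no
Op 7: insert yak -> sets bits 9 10 13 -> bits=10100011011111
Op 8: query bat -> checks bit1=0, bit5=0 (has a 0) -> no
Op 9: query rat -> checks bit0=1, bit1=0, bit12=1 (has a 0) -> no
Op 10: insert bat -> sets bits 1 5 -> bits=11100111011111
Op 11: insert koi -> sets bits 0 5 9 -> bits=11100111011111
Op 12: insert ant -> sets bits 2 10 -> bits=11100111011111
Query results in order: no maybe no no no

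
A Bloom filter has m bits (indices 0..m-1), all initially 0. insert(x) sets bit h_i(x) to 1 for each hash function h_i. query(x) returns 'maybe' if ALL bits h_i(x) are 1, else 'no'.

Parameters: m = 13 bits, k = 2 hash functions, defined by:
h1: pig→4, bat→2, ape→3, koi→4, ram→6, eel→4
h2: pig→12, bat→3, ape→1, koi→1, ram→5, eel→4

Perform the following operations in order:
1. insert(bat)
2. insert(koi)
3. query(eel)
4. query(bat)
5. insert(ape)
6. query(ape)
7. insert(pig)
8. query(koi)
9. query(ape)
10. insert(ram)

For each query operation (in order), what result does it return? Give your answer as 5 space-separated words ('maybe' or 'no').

Start: bits=0000000000000
Op 1: insert bat -> sets bits 2 3 -> bits=0011000000000
Op 2: insert koi -> sets bits 1 4 -> bits=0111100000000
Op 3: query eel -> checks bit4=1 (all 1) -> maybe
Op 4: query bat -> checks bit2=1, bit3=1 (all 1) -> maybe
Op 5: insert ape -> sets bits 1 3 -> bits=0111100000000
Op 6: query ape -> checks bit1=1, bit3=1 (all 1) -> maybe
Op 7: insert pig -> sets bits 4 12 -> bits=0111100000001
Op 8: query koi -> checks bit1=1, bit4=1 (all 1) -> maybe
Op 9: query ape -> checks bit1=1, bit3=1 (all 1) -> maybe
Op 10: insert ram -> sets bits 5 6 -> bits=0111111000001
Query results in order: maybe maybe maybe maybe maybe

Answer: maybe maybe maybe maybe maybe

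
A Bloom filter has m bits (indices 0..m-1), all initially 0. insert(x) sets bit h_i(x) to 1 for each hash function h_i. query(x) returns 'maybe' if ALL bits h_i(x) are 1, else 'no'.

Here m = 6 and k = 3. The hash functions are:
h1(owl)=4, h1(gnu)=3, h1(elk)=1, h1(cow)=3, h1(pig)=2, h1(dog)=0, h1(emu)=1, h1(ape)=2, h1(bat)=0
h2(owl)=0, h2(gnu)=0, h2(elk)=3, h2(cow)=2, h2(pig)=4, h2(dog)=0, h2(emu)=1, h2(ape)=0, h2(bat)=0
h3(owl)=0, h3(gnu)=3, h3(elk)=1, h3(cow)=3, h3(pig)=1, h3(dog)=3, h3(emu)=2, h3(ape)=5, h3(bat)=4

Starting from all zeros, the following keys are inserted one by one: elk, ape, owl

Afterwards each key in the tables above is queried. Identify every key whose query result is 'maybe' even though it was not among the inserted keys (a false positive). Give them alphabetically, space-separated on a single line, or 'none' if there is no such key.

Start: bits=000000
After insert 'elk': sets bits 1 3 -> bits=010100
After insert 'ape': sets bits 0 2 5 -> bits=111101
After insert 'owl': sets bits 0 4 -> bits=111111
Not inserted: bat cow dog emu gnu pig — query each against bits=111111:
query bat: checks bit0=1, bit4=1 (all 1) -> maybe => FALSE POSITIVE
query cow: checks bit2=1, bit3=1 (all 1) -> maybe => FALSE POSITIVE
query dog: checks bit0=1, bit3=1 (all 1) -> maybe => FALSE POSITIVE
query emu: checks bit1=1, bit2=1 (all 1) -> maybe => FALSE POSITIVE
query gnu: checks bit0=1, bit3=1 (all 1) -> maybe => FALSE POSITIVE
query pig: checks bit1=1, bit2=1, bit4=1 (all 1) -> maybe => FALSE POSITIVE
False positives (alphabetical): bat cow dog emu gnu pig

Answer: bat cow dog emu gnu pig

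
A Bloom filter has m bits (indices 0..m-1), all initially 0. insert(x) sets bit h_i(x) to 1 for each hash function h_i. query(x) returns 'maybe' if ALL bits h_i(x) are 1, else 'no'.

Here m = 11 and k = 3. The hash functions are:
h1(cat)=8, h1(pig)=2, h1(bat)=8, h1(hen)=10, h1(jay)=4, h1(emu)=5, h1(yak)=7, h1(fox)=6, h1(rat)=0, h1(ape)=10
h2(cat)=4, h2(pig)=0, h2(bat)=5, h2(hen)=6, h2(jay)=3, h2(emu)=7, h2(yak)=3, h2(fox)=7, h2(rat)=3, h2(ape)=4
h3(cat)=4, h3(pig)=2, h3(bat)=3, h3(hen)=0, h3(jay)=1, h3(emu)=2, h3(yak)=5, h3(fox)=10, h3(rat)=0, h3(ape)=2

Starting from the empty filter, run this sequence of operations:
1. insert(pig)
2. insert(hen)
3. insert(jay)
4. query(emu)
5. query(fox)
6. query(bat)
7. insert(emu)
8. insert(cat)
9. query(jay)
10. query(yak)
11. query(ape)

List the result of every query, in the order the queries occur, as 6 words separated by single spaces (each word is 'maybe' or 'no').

Answer: no no no maybe maybe maybe

Derivation:
Start: bits=00000000000
Op 1: insert pig -> sets bits 0 2 -> bits=10100000000
Op 2: insert hen -> sets bits 0 6 10 -> bits=10100010001
Op 3: insert jay -> sets bits 1 3 4 -> bits=11111010001
Op 4: query emu -> checks bit2=1, bit5=0, bit7=0 (has a 0) -> no
Op 5: query fox -> checks bit6=1, bit7=0, bit10=1 (has a 0) -> no
Op 6: query bat -> checks bit3=1, bit5=0, bit8=0 (has a 0) -> no
Op 7: insert emu -> sets bits 2 5 7 -> bits=11111111001
Op 8: insert cat -> sets bits 4 8 -> bits=11111111101
Op 9: query jay -> checks bit1=1, bit3=1, bit4=1 (all 1) -> maybe
Op 10: query yak -> checks bit3=1, bit5=1, bit7=1 (all 1) -> maybe
Op 11: query ape -> checks bit2=1, bit4=1, bit10=1 (all 1) -> maybe
Query results in order: no no no maybe maybe maybe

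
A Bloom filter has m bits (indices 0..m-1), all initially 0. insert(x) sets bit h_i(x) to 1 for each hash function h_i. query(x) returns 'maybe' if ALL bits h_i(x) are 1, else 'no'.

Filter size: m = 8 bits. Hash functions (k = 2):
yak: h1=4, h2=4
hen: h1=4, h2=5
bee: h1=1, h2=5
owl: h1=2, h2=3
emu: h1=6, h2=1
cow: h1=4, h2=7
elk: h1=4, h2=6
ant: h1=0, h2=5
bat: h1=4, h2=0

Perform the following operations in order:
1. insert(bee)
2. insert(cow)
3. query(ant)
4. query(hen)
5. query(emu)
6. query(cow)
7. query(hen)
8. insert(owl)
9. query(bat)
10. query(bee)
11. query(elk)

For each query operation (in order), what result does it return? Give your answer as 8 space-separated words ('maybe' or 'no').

Start: bits=00000000
Op 1: insert bee -> sets bits 1 5 -> bits=01000100
Op 2: insert cow -> sets bits 4 7 -> bits=01001101
Op 3: query ant -> checks bit0=0, bit5=1 (has a 0) -> no
Op 4: query hen -> checks bit4=1, bit5=1 (all 1) -> maybe
Op 5: query emu -> checks bit1=1, bit6=0 (has a 0) -> no
Op 6: query cow -> checks bit4=1, bit7=1 (all 1) -> maybe
Op 7: query hen -> checks bit4=1, bit5=1 (all 1) -> maybe
Op 8: insert owl -> sets bits 2 3 -> bits=01111101
Op 9: query bat -> checks bit0=0, bit4=1 (has a 0) -> no
Op 10: query bee -> checks bit1=1, bit5=1 (all 1) -> maybe
Op 11: query elk -> checks bit4=1, bit6=0 (has a 0) -> no
Query results in order: no maybe no maybe maybe no maybe no

Answer: no maybe no maybe maybe no maybe no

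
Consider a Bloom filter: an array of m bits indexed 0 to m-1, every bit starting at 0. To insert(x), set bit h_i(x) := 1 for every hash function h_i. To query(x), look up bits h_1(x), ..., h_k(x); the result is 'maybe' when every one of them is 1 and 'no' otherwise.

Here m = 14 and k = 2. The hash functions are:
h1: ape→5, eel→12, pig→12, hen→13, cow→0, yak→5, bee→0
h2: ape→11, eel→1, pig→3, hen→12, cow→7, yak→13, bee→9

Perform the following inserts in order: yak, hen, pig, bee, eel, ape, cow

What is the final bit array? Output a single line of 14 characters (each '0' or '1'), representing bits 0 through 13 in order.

Start: bits=00000000000000
After insert 'yak': sets bits 5 13 -> bits=00000100000001
After insert 'hen': sets bits 12 13 -> bits=00000100000011
After insert 'pig': sets bits 3 12 -> bits=00010100000011
After insert 'bee': sets bits 0 9 -> bits=10010100010011
After insert 'eel': sets bits 1 12 -> bits=11010100010011
After insert 'ape': sets bits 5 11 -> bits=11010100010111
After insert 'cow': sets bits 0 7 -> bits=11010101010111

Answer: 11010101010111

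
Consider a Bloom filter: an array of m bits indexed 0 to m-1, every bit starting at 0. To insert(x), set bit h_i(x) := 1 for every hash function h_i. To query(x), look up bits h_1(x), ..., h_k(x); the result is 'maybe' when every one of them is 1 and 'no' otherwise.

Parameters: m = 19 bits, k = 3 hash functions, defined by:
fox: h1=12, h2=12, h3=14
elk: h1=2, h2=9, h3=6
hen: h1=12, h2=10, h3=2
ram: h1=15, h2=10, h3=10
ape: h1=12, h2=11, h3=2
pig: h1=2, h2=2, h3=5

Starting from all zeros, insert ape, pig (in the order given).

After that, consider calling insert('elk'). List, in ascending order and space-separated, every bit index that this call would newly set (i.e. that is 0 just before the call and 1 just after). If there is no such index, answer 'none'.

Answer: 6 9

Derivation:
Start: bits=0000000000000000000
After insert 'ape': sets bits 2 11 12 -> bits=0010000000011000000
After insert 'pig': sets bits 2 5 -> bits=0010010000011000000
insert 'elk' would touch bits 2 6 9; currently bit2=1, bit6=0, bit9=0
Bits that are 0 among those (would change 0->1): 6 9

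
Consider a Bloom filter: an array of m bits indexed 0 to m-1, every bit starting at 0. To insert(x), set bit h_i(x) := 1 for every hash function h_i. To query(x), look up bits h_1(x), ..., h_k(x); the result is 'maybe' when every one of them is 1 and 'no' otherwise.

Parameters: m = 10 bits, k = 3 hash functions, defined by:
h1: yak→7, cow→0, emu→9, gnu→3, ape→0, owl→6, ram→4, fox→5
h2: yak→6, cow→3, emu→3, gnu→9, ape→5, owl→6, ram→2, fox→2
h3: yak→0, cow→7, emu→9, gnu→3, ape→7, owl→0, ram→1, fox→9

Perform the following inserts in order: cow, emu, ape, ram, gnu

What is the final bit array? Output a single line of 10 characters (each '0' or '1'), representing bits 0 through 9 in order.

Start: bits=0000000000
After insert 'cow': sets bits 0 3 7 -> bits=1001000100
After insert 'emu': sets bits 3 9 -> bits=1001000101
After insert 'ape': sets bits 0 5 7 -> bits=1001010101
After insert 'ram': sets bits 1 2 4 -> bits=1111110101
After insert 'gnu': sets bits 3 9 -> bits=1111110101

Answer: 1111110101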